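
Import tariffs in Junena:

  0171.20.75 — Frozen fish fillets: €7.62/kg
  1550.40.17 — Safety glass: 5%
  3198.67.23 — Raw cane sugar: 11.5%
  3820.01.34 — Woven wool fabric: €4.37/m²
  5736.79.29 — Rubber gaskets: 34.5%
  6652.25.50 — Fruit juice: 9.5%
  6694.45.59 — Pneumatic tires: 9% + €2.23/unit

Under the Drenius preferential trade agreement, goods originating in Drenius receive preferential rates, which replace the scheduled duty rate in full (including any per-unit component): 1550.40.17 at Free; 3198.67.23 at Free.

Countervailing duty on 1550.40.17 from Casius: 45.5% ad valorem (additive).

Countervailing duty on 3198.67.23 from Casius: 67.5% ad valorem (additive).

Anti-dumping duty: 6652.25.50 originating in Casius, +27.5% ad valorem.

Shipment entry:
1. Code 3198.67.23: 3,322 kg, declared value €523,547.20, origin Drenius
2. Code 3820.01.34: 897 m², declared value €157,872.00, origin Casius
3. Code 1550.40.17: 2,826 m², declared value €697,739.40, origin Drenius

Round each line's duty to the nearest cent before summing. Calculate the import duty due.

Line 1 (3198.67.23, Drenius, 3,322 kg, €523,547.20):
Base rate for 3198.67.23 is 11.5%.
Origin Drenius qualifies under the Junena–Drenius agreement and 3198.67.23 is covered: preferential rate Free applies instead.
The additional-duty order on 3198.67.23 targets Casius, not Drenius; it does not apply.
Duty = €523,547.20 × 0% = €0.00.
Line 2 (3820.01.34, Casius, 897 m², €157,872.00):
Base rate for 3820.01.34 is €4.37/m².
Duty = 897 × €4.37 = €3,919.89.
Line 3 (1550.40.17, Drenius, 2,826 m², €697,739.40):
Base rate for 1550.40.17 is 5%.
Origin Drenius qualifies under the Junena–Drenius agreement and 1550.40.17 is covered: preferential rate Free applies instead.
The additional-duty order on 1550.40.17 targets Casius, not Drenius; it does not apply.
Duty = €697,739.40 × 0% = €0.00.
Total = €0.00 + €3,919.89 + €0.00 = €3,919.89.

€3,919.89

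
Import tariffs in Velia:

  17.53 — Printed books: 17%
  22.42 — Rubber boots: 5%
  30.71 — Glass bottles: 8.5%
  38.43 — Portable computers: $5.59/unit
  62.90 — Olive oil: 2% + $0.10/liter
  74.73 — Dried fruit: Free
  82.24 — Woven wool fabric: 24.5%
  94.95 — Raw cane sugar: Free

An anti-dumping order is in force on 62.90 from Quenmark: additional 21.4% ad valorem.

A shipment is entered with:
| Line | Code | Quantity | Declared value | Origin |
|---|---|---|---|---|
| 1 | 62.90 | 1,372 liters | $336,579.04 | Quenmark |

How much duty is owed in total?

Line 1 (62.90, Quenmark, 1,372 liters, $336,579.04):
Base rate for 62.90 is 2% + $0.10/liter.
Additional duty on 62.90 from Quenmark: +21.4%. Applied ad valorem rate: 2% + 21.4% = 23.4%.
Duty = $336,579.04 × 23.4% + 1,372 × $0.10 = $78,896.70.

$78,896.70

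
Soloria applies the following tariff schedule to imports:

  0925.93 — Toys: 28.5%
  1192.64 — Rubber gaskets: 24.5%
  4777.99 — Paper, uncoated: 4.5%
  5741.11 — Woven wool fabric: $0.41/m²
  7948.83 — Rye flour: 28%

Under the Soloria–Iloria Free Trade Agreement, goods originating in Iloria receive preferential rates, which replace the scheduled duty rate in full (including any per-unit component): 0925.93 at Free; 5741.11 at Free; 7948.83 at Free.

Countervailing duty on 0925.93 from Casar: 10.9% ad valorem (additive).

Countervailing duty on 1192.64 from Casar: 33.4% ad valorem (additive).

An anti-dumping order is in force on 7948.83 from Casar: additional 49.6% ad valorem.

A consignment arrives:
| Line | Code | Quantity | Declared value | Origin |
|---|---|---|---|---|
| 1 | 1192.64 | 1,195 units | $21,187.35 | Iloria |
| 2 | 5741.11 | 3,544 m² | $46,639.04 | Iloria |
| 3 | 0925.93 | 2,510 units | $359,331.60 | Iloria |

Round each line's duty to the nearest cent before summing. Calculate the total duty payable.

Line 1 (1192.64, Iloria, 1,195 units, $21,187.35):
Base rate for 1192.64 is 24.5%.
Origin Iloria is the FTA partner but 1192.64 is not on the preference list; base rate stands.
The additional-duty order on 1192.64 targets Casar, not Iloria; it does not apply.
Duty = $21,187.35 × 24.5% = $5,190.90.
Line 2 (5741.11, Iloria, 3,544 m², $46,639.04):
Base rate for 5741.11 is $0.41/m².
Origin Iloria qualifies under the Soloria–Iloria agreement and 5741.11 is covered: preferential rate Free applies instead.
Duty = $46,639.04 × 0% = $0.00.
Line 3 (0925.93, Iloria, 2,510 units, $359,331.60):
Base rate for 0925.93 is 28.5%.
Origin Iloria qualifies under the Soloria–Iloria agreement and 0925.93 is covered: preferential rate Free applies instead.
The additional-duty order on 0925.93 targets Casar, not Iloria; it does not apply.
Duty = $359,331.60 × 0% = $0.00.
Total = $5,190.90 + $0.00 + $0.00 = $5,190.90.

$5,190.90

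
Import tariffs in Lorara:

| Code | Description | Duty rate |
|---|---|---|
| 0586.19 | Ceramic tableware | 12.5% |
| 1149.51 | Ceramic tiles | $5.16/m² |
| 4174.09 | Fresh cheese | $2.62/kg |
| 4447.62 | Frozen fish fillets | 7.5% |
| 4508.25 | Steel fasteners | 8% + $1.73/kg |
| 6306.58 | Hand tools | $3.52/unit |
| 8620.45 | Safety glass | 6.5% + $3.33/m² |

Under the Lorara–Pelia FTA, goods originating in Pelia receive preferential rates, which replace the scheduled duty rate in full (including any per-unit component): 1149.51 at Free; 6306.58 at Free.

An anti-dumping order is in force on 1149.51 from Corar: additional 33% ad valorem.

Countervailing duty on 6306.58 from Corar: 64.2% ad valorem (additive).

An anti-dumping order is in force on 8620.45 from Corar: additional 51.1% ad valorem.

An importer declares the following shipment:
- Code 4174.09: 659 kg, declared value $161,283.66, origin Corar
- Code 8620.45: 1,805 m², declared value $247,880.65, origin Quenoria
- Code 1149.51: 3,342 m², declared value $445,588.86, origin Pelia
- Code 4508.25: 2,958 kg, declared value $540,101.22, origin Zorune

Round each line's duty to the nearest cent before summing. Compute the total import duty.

$72,174.91

Line 1 (4174.09, Corar, 659 kg, $161,283.66):
Base rate for 4174.09 is $2.62/kg.
Duty = 659 × $2.62 = $1,726.58.
Line 2 (8620.45, Quenoria, 1,805 m², $247,880.65):
Base rate for 8620.45 is 6.5% + $3.33/m².
The additional-duty order on 8620.45 targets Corar, not Quenoria; it does not apply.
Duty = $247,880.65 × 6.5% + 1,805 × $3.33 = $22,122.89.
Line 3 (1149.51, Pelia, 3,342 m², $445,588.86):
Base rate for 1149.51 is $5.16/m².
Origin Pelia qualifies under the Lorara–Pelia agreement and 1149.51 is covered: preferential rate Free applies instead.
The additional-duty order on 1149.51 targets Corar, not Pelia; it does not apply.
Duty = $445,588.86 × 0% = $0.00.
Line 4 (4508.25, Zorune, 2,958 kg, $540,101.22):
Base rate for 4508.25 is 8% + $1.73/kg.
Duty = $540,101.22 × 8% + 2,958 × $1.73 = $48,325.44.
Total = $1,726.58 + $22,122.89 + $0.00 + $48,325.44 = $72,174.91.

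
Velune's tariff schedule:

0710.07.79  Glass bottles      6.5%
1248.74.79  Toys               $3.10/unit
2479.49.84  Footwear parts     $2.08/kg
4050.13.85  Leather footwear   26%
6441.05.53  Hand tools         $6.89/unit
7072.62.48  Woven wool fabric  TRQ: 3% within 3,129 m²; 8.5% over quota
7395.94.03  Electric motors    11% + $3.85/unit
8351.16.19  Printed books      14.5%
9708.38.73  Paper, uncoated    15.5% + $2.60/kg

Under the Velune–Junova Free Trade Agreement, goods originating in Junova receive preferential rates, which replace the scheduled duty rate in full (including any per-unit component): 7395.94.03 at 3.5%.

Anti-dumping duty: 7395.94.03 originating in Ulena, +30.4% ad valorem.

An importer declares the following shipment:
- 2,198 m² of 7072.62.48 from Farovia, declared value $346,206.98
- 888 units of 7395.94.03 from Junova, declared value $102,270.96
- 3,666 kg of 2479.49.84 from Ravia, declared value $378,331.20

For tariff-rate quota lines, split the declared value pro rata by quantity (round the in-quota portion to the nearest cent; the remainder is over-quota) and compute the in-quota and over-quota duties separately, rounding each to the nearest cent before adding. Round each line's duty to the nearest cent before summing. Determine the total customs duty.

$21,590.97

Line 1 (7072.62.48, Farovia, 2,198 m², $346,206.98):
Code 7072.62.48 is under a tariff-rate quota (threshold 3,129 m²). Quantity 2,198 m² is within the quota, so the in-quota rate 3% applies to the full value.
Duty = $346,206.98 × 3% = $10,386.21.
Line 2 (7395.94.03, Junova, 888 units, $102,270.96):
Base rate for 7395.94.03 is 11% + $3.85/unit.
Origin Junova qualifies under the Velune–Junova agreement and 7395.94.03 is covered: preferential rate 3.5% applies instead.
The additional-duty order on 7395.94.03 targets Ulena, not Junova; it does not apply.
Duty = $102,270.96 × 3.5% = $3,579.48.
Line 3 (2479.49.84, Ravia, 3,666 kg, $378,331.20):
Base rate for 2479.49.84 is $2.08/kg.
Duty = 3,666 × $2.08 = $7,625.28.
Total = $10,386.21 + $3,579.48 + $7,625.28 = $21,590.97.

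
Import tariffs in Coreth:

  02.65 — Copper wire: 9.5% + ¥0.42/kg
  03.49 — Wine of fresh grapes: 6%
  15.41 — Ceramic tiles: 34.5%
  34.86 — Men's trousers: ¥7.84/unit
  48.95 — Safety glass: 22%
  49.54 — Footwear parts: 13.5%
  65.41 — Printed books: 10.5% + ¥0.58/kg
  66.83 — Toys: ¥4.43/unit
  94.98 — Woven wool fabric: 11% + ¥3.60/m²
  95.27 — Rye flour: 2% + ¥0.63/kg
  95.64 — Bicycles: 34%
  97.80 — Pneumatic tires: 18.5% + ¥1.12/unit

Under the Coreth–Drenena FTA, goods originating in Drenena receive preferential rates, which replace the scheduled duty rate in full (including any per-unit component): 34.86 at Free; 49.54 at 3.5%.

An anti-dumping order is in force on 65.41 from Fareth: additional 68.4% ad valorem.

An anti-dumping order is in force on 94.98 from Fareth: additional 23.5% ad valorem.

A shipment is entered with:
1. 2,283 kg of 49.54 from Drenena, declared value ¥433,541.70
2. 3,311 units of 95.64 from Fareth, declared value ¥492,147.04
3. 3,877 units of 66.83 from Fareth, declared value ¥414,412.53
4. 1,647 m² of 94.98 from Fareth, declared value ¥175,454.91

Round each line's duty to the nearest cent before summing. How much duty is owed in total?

¥266,140.20

Line 1 (49.54, Drenena, 2,283 kg, ¥433,541.70):
Base rate for 49.54 is 13.5%.
Origin Drenena qualifies under the Coreth–Drenena agreement and 49.54 is covered: preferential rate 3.5% applies instead.
Duty = ¥433,541.70 × 3.5% = ¥15,173.96.
Line 2 (95.64, Fareth, 3,311 units, ¥492,147.04):
Base rate for 95.64 is 34%.
Duty = ¥492,147.04 × 34% = ¥167,329.99.
Line 3 (66.83, Fareth, 3,877 units, ¥414,412.53):
Base rate for 66.83 is ¥4.43/unit.
Duty = 3,877 × ¥4.43 = ¥17,175.11.
Line 4 (94.98, Fareth, 1,647 m², ¥175,454.91):
Base rate for 94.98 is 11% + ¥3.60/m².
Additional duty on 94.98 from Fareth: +23.5%. Applied ad valorem rate: 11% + 23.5% = 34.5%.
Duty = ¥175,454.91 × 34.5% + 1,647 × ¥3.60 = ¥66,461.14.
Total = ¥15,173.96 + ¥167,329.99 + ¥17,175.11 + ¥66,461.14 = ¥266,140.20.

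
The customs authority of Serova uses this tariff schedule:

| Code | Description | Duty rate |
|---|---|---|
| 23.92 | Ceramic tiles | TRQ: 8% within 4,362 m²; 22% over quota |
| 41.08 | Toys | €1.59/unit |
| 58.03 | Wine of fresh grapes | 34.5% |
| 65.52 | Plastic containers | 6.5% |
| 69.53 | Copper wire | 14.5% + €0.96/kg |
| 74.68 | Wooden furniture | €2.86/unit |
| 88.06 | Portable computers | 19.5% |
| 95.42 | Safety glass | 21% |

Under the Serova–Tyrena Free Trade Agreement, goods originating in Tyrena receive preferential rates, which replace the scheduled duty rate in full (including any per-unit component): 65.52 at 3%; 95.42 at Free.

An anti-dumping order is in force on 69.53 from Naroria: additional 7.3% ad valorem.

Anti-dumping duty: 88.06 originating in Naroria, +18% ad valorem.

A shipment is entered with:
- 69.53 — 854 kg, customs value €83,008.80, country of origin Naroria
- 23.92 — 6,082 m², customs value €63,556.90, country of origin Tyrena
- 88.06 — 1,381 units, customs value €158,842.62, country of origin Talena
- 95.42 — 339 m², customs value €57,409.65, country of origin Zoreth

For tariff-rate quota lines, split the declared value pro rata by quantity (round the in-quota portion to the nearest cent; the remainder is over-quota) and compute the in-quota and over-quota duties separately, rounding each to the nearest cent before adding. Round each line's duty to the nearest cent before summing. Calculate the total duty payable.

Line 1 (69.53, Naroria, 854 kg, €83,008.80):
Base rate for 69.53 is 14.5% + €0.96/kg.
Additional duty on 69.53 from Naroria: +7.3%. Applied ad valorem rate: 14.5% + 7.3% = 21.8%.
Duty = €83,008.80 × 21.8% + 854 × €0.96 = €18,915.76.
Line 2 (23.92, Tyrena, 6,082 m², €63,556.90):
Code 23.92 is under a tariff-rate quota (threshold 4,362 m²). In-quota: 4,362 m² at 8%; over-quota: 1,720 m² at 22%.
Pro-rata value split: in-quota = €63,556.90 × 4,362/6,082 = €45,582.90; over-quota = €63,556.90 − €45,582.90 = €17,974.00.
In-quota duty = €45,582.90 × 8% = €3,646.63. Over-quota duty = €17,974.00 × 22% = €3,954.28.
Line duty = €3,646.63 + €3,954.28 = €7,600.91.
Line 3 (88.06, Talena, 1,381 units, €158,842.62):
Base rate for 88.06 is 19.5%.
The additional-duty order on 88.06 targets Naroria, not Talena; it does not apply.
Duty = €158,842.62 × 19.5% = €30,974.31.
Line 4 (95.42, Zoreth, 339 m², €57,409.65):
Base rate for 95.42 is 21%.
95.42 has an FTA preferential rate, but origin Zoreth is not Tyrena; base rate stands.
Duty = €57,409.65 × 21% = €12,056.03.
Total = €18,915.76 + €7,600.91 + €30,974.31 + €12,056.03 = €69,547.01.

€69,547.01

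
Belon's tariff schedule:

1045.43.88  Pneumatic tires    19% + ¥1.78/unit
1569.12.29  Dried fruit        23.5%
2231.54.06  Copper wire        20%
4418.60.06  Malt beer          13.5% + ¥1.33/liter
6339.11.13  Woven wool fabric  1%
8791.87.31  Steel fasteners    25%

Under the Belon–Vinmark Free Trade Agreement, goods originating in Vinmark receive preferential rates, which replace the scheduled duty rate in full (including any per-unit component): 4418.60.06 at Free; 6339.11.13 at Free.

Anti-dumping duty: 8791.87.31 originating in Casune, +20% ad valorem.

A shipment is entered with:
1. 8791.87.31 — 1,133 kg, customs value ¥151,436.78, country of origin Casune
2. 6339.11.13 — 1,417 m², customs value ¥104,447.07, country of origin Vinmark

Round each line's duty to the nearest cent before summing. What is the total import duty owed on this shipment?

¥68,146.55

Line 1 (8791.87.31, Casune, 1,133 kg, ¥151,436.78):
Base rate for 8791.87.31 is 25%.
Additional duty on 8791.87.31 from Casune: +20%. Applied ad valorem rate: 25% + 20% = 45%.
Duty = ¥151,436.78 × 45% = ¥68,146.55.
Line 2 (6339.11.13, Vinmark, 1,417 m², ¥104,447.07):
Base rate for 6339.11.13 is 1%.
Origin Vinmark qualifies under the Belon–Vinmark agreement and 6339.11.13 is covered: preferential rate Free applies instead.
Duty = ¥104,447.07 × 0% = ¥0.00.
Total = ¥68,146.55 + ¥0.00 = ¥68,146.55.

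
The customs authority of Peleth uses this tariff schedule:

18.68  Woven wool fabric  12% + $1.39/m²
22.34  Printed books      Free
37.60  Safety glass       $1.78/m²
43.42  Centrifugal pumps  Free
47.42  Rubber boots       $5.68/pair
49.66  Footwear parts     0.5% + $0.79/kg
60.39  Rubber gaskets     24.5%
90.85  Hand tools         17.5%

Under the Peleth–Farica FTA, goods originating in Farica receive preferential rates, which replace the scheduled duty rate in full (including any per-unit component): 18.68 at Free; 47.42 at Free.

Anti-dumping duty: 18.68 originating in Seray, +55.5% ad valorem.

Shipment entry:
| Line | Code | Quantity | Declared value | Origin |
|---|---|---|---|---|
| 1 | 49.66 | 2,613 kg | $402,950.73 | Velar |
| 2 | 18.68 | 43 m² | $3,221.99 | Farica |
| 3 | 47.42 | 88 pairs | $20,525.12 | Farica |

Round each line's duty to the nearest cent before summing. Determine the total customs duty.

$4,079.02

Line 1 (49.66, Velar, 2,613 kg, $402,950.73):
Base rate for 49.66 is 0.5% + $0.79/kg.
Duty = $402,950.73 × 0.5% + 2,613 × $0.79 = $4,079.02.
Line 2 (18.68, Farica, 43 m², $3,221.99):
Base rate for 18.68 is 12% + $1.39/m².
Origin Farica qualifies under the Peleth–Farica agreement and 18.68 is covered: preferential rate Free applies instead.
The additional-duty order on 18.68 targets Seray, not Farica; it does not apply.
Duty = $3,221.99 × 0% = $0.00.
Line 3 (47.42, Farica, 88 pairs, $20,525.12):
Base rate for 47.42 is $5.68/pair.
Origin Farica qualifies under the Peleth–Farica agreement and 47.42 is covered: preferential rate Free applies instead.
Duty = $20,525.12 × 0% = $0.00.
Total = $4,079.02 + $0.00 + $0.00 = $4,079.02.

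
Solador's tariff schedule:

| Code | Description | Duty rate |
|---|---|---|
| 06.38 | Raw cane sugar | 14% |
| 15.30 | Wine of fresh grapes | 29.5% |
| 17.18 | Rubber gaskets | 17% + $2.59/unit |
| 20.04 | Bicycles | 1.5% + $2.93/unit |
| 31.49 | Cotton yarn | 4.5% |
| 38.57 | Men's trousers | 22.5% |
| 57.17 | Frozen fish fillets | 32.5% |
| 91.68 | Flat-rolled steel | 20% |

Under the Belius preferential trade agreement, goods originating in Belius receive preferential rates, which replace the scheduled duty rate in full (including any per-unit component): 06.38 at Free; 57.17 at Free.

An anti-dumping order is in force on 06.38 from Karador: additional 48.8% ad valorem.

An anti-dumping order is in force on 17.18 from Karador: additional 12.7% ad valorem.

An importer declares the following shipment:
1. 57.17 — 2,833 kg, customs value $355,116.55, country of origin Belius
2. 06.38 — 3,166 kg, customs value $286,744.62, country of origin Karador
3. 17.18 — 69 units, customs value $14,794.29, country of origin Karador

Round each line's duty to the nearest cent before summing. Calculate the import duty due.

Line 1 (57.17, Belius, 2,833 kg, $355,116.55):
Base rate for 57.17 is 32.5%.
Origin Belius qualifies under the Solador–Belius agreement and 57.17 is covered: preferential rate Free applies instead.
Duty = $355,116.55 × 0% = $0.00.
Line 2 (06.38, Karador, 3,166 kg, $286,744.62):
Base rate for 06.38 is 14%.
06.38 has an FTA preferential rate, but origin Karador is not Belius; base rate stands.
Additional duty on 06.38 from Karador: +48.8%. Applied ad valorem rate: 14% + 48.8% = 62.8%.
Duty = $286,744.62 × 62.8% = $180,075.62.
Line 3 (17.18, Karador, 69 units, $14,794.29):
Base rate for 17.18 is 17% + $2.59/unit.
Additional duty on 17.18 from Karador: +12.7%. Applied ad valorem rate: 17% + 12.7% = 29.7%.
Duty = $14,794.29 × 29.7% + 69 × $2.59 = $4,572.61.
Total = $0.00 + $180,075.62 + $4,572.61 = $184,648.23.

$184,648.23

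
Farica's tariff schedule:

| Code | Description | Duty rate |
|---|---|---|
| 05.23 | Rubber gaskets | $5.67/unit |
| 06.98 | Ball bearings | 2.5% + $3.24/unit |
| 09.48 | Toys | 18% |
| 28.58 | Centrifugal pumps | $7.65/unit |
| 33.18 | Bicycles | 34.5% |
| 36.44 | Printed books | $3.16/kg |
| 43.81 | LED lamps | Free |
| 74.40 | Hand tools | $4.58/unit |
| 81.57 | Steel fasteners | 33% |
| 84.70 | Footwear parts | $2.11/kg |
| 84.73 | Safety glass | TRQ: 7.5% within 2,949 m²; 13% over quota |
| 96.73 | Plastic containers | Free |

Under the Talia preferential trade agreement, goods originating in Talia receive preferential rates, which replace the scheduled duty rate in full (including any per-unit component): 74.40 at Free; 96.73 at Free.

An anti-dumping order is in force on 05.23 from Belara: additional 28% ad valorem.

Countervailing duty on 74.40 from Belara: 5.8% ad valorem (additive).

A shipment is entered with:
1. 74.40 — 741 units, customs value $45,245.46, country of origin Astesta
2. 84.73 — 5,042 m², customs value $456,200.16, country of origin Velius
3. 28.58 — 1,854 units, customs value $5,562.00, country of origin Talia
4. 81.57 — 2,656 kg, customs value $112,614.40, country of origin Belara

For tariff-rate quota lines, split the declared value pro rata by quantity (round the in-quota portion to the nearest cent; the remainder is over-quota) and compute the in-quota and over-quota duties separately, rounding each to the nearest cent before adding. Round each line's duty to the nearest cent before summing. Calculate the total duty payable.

$99,370.24

Line 1 (74.40, Astesta, 741 units, $45,245.46):
Base rate for 74.40 is $4.58/unit.
74.40 has an FTA preferential rate, but origin Astesta is not Talia; base rate stands.
The additional-duty order on 74.40 targets Belara, not Astesta; it does not apply.
Duty = 741 × $4.58 = $3,393.78.
Line 2 (84.73, Velius, 5,042 m², $456,200.16):
Code 84.73 is under a tariff-rate quota (threshold 2,949 m²). In-quota: 2,949 m² at 7.5%; over-quota: 2,093 m² at 13%.
Pro-rata value split: in-quota = $456,200.16 × 2,949/5,042 = $266,825.52; over-quota = $456,200.16 − $266,825.52 = $189,374.64.
In-quota duty = $266,825.52 × 7.5% = $20,011.91. Over-quota duty = $189,374.64 × 13% = $24,618.70.
Line duty = $20,011.91 + $24,618.70 = $44,630.61.
Line 3 (28.58, Talia, 1,854 units, $5,562.00):
Base rate for 28.58 is $7.65/unit.
Origin Talia is the FTA partner but 28.58 is not on the preference list; base rate stands.
Duty = 1,854 × $7.65 = $14,183.10.
Line 4 (81.57, Belara, 2,656 kg, $112,614.40):
Base rate for 81.57 is 33%.
Duty = $112,614.40 × 33% = $37,162.75.
Total = $3,393.78 + $44,630.61 + $14,183.10 + $37,162.75 = $99,370.24.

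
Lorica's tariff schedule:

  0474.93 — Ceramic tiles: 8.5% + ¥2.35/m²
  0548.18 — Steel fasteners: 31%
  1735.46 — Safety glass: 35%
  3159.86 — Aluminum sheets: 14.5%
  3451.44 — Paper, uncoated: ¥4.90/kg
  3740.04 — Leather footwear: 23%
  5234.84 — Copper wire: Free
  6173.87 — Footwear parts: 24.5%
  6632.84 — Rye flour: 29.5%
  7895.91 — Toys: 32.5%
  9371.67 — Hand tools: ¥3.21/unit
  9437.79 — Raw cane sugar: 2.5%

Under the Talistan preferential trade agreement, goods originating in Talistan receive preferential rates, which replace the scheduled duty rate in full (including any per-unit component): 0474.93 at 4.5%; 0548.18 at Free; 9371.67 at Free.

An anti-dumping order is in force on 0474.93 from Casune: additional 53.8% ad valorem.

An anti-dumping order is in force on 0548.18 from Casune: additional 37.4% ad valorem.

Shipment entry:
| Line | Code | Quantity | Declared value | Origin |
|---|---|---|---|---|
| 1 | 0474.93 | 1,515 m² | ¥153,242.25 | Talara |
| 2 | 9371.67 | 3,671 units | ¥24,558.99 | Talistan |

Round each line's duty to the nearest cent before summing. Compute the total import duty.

¥16,585.84

Line 1 (0474.93, Talara, 1,515 m², ¥153,242.25):
Base rate for 0474.93 is 8.5% + ¥2.35/m².
0474.93 has an FTA preferential rate, but origin Talara is not Talistan; base rate stands.
The additional-duty order on 0474.93 targets Casune, not Talara; it does not apply.
Duty = ¥153,242.25 × 8.5% + 1,515 × ¥2.35 = ¥16,585.84.
Line 2 (9371.67, Talistan, 3,671 units, ¥24,558.99):
Base rate for 9371.67 is ¥3.21/unit.
Origin Talistan qualifies under the Lorica–Talistan agreement and 9371.67 is covered: preferential rate Free applies instead.
Duty = ¥24,558.99 × 0% = ¥0.00.
Total = ¥16,585.84 + ¥0.00 = ¥16,585.84.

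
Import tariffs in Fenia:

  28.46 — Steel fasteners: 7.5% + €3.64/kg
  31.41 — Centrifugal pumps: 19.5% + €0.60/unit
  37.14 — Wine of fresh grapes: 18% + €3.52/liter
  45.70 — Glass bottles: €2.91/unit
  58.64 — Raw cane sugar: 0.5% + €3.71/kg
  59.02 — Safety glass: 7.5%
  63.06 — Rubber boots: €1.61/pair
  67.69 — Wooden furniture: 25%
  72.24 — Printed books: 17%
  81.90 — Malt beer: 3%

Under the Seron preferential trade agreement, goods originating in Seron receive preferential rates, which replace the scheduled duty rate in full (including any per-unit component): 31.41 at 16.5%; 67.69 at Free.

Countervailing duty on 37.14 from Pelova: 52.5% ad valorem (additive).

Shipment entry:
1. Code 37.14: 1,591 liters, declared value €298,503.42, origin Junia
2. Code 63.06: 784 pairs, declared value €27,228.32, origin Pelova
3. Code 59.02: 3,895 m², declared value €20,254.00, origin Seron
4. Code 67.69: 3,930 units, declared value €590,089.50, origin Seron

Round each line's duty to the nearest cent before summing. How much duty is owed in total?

€62,112.23

Line 1 (37.14, Junia, 1,591 liters, €298,503.42):
Base rate for 37.14 is 18% + €3.52/liter.
The additional-duty order on 37.14 targets Pelova, not Junia; it does not apply.
Duty = €298,503.42 × 18% + 1,591 × €3.52 = €59,330.94.
Line 2 (63.06, Pelova, 784 pairs, €27,228.32):
Base rate for 63.06 is €1.61/pair.
Duty = 784 × €1.61 = €1,262.24.
Line 3 (59.02, Seron, 3,895 m², €20,254.00):
Base rate for 59.02 is 7.5%.
Origin Seron is the FTA partner but 59.02 is not on the preference list; base rate stands.
Duty = €20,254.00 × 7.5% = €1,519.05.
Line 4 (67.69, Seron, 3,930 units, €590,089.50):
Base rate for 67.69 is 25%.
Origin Seron qualifies under the Fenia–Seron agreement and 67.69 is covered: preferential rate Free applies instead.
Duty = €590,089.50 × 0% = €0.00.
Total = €59,330.94 + €1,262.24 + €1,519.05 + €0.00 = €62,112.23.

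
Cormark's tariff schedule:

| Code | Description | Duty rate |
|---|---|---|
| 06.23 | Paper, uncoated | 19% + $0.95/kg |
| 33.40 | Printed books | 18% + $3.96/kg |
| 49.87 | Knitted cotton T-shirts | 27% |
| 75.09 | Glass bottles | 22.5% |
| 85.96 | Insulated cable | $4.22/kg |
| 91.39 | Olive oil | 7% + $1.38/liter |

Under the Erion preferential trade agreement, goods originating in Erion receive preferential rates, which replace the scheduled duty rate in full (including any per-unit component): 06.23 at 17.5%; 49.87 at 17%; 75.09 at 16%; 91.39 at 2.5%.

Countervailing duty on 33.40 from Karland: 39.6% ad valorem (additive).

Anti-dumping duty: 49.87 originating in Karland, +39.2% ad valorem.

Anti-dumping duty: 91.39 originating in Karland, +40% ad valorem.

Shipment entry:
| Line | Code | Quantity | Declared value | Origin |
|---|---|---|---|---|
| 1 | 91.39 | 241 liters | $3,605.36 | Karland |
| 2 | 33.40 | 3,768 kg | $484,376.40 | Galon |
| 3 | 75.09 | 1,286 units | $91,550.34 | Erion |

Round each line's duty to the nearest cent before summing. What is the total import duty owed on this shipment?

$118,784.18

Line 1 (91.39, Karland, 241 liters, $3,605.36):
Base rate for 91.39 is 7% + $1.38/liter.
91.39 has an FTA preferential rate, but origin Karland is not Erion; base rate stands.
Additional duty on 91.39 from Karland: +40%. Applied ad valorem rate: 7% + 40% = 47%.
Duty = $3,605.36 × 47% + 241 × $1.38 = $2,027.10.
Line 2 (33.40, Galon, 3,768 kg, $484,376.40):
Base rate for 33.40 is 18% + $3.96/kg.
The additional-duty order on 33.40 targets Karland, not Galon; it does not apply.
Duty = $484,376.40 × 18% + 3,768 × $3.96 = $102,109.03.
Line 3 (75.09, Erion, 1,286 units, $91,550.34):
Base rate for 75.09 is 22.5%.
Origin Erion qualifies under the Cormark–Erion agreement and 75.09 is covered: preferential rate 16% applies instead.
Duty = $91,550.34 × 16% = $14,648.05.
Total = $2,027.10 + $102,109.03 + $14,648.05 = $118,784.18.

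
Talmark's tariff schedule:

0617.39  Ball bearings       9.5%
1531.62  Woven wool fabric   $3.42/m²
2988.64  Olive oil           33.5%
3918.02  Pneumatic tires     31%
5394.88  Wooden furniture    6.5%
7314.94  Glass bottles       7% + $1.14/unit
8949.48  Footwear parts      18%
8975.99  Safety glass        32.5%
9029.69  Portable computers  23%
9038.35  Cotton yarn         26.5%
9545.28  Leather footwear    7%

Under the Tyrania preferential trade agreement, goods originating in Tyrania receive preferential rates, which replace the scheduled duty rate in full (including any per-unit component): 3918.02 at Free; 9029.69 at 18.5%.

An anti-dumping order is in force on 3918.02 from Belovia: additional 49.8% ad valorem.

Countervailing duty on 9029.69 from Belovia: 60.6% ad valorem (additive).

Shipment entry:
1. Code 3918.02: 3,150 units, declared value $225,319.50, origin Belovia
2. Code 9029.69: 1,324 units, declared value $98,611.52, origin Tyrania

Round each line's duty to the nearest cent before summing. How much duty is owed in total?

Line 1 (3918.02, Belovia, 3,150 units, $225,319.50):
Base rate for 3918.02 is 31%.
3918.02 has an FTA preferential rate, but origin Belovia is not Tyrania; base rate stands.
Additional duty on 3918.02 from Belovia: +49.8%. Applied ad valorem rate: 31% + 49.8% = 80.8%.
Duty = $225,319.50 × 80.8% = $182,058.16.
Line 2 (9029.69, Tyrania, 1,324 units, $98,611.52):
Base rate for 9029.69 is 23%.
Origin Tyrania qualifies under the Talmark–Tyrania agreement and 9029.69 is covered: preferential rate 18.5% applies instead.
The additional-duty order on 9029.69 targets Belovia, not Tyrania; it does not apply.
Duty = $98,611.52 × 18.5% = $18,243.13.
Total = $182,058.16 + $18,243.13 = $200,301.29.

$200,301.29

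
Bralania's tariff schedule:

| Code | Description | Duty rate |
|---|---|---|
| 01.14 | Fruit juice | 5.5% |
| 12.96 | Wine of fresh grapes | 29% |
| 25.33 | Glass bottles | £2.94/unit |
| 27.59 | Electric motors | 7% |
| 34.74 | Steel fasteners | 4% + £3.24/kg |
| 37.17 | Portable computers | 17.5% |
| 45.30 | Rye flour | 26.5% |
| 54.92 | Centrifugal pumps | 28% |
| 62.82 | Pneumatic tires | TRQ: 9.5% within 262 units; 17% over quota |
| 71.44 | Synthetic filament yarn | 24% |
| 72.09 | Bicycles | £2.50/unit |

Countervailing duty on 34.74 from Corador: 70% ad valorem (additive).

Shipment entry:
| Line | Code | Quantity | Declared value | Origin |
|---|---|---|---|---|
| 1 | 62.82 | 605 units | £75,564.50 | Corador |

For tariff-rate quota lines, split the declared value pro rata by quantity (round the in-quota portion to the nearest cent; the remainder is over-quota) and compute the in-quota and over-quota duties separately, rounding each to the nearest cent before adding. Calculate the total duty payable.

Line 1 (62.82, Corador, 605 units, £75,564.50):
Code 62.82 is under a tariff-rate quota (threshold 262 units). In-quota: 262 units at 9.5%; over-quota: 343 units at 17%.
Pro-rata value split: in-quota = £75,564.50 × 262/605 = £32,723.80; over-quota = £75,564.50 − £32,723.80 = £42,840.70.
In-quota duty = £32,723.80 × 9.5% = £3,108.76. Over-quota duty = £42,840.70 × 17% = £7,282.92.
Line duty = £3,108.76 + £7,282.92 = £10,391.68.

£10,391.68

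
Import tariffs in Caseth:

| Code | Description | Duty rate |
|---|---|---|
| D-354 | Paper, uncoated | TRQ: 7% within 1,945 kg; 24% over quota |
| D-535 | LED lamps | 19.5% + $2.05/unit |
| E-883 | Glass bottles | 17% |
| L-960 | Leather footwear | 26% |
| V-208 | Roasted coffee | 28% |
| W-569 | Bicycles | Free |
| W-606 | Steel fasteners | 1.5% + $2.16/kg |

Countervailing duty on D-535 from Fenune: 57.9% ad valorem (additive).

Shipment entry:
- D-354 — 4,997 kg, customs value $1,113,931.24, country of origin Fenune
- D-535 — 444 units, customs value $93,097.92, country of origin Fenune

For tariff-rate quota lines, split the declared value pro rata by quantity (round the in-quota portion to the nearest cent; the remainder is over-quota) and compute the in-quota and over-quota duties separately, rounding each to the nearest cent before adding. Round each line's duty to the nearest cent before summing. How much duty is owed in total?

$266,602.99

Line 1 (D-354, Fenune, 4,997 kg, $1,113,931.24):
Code D-354 is under a tariff-rate quota (threshold 1,945 kg). In-quota: 1,945 kg at 7%; over-quota: 3,052 kg at 24%.
Pro-rata value split: in-quota = $1,113,931.24 × 1,945/4,997 = $433,579.40; over-quota = $1,113,931.24 − $433,579.40 = $680,351.84.
In-quota duty = $433,579.40 × 7% = $30,350.56. Over-quota duty = $680,351.84 × 24% = $163,284.44.
Line duty = $30,350.56 + $163,284.44 = $193,635.00.
Line 2 (D-535, Fenune, 444 units, $93,097.92):
Base rate for D-535 is 19.5% + $2.05/unit.
Additional duty on D-535 from Fenune: +57.9%. Applied ad valorem rate: 19.5% + 57.9% = 77.4%.
Duty = $93,097.92 × 77.4% + 444 × $2.05 = $72,967.99.
Total = $193,635.00 + $72,967.99 = $266,602.99.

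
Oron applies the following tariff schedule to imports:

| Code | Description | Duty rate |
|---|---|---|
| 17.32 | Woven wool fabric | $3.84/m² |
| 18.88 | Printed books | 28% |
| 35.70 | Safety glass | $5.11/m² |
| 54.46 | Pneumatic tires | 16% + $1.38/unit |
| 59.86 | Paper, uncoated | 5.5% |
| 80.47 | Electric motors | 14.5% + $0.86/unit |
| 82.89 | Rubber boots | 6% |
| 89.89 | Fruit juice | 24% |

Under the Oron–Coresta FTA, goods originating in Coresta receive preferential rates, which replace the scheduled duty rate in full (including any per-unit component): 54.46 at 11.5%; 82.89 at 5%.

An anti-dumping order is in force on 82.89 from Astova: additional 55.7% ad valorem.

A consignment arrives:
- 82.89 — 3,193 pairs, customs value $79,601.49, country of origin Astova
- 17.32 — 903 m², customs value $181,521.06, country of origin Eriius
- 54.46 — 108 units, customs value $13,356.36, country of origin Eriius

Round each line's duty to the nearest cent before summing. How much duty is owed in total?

$54,867.70

Line 1 (82.89, Astova, 3,193 pairs, $79,601.49):
Base rate for 82.89 is 6%.
82.89 has an FTA preferential rate, but origin Astova is not Coresta; base rate stands.
Additional duty on 82.89 from Astova: +55.7%. Applied ad valorem rate: 6% + 55.7% = 61.7%.
Duty = $79,601.49 × 61.7% = $49,114.12.
Line 2 (17.32, Eriius, 903 m², $181,521.06):
Base rate for 17.32 is $3.84/m².
Duty = 903 × $3.84 = $3,467.52.
Line 3 (54.46, Eriius, 108 units, $13,356.36):
Base rate for 54.46 is 16% + $1.38/unit.
54.46 has an FTA preferential rate, but origin Eriius is not Coresta; base rate stands.
Duty = $13,356.36 × 16% + 108 × $1.38 = $2,286.06.
Total = $49,114.12 + $3,467.52 + $2,286.06 = $54,867.70.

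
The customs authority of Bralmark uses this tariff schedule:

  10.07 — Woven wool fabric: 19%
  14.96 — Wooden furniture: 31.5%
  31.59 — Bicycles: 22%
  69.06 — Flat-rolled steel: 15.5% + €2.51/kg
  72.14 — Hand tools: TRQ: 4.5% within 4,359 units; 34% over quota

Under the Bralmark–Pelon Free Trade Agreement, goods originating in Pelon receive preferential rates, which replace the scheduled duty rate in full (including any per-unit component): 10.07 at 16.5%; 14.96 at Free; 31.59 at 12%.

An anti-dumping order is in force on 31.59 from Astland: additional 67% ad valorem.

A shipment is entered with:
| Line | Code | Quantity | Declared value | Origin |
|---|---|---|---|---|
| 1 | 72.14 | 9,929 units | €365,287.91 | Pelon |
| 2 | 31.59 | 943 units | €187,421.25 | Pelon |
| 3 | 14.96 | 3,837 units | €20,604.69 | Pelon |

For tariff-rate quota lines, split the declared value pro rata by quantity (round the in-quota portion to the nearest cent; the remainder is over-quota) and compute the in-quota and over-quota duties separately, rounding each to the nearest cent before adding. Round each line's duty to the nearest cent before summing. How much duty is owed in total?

€99,379.99

Line 1 (72.14, Pelon, 9,929 units, €365,287.91):
Code 72.14 is under a tariff-rate quota (threshold 4,359 units). In-quota: 4,359 units at 4.5%; over-quota: 5,570 units at 34%.
Pro-rata value split: in-quota = €365,287.91 × 4,359/9,929 = €160,367.61; over-quota = €365,287.91 − €160,367.61 = €204,920.30.
In-quota duty = €160,367.61 × 4.5% = €7,216.54. Over-quota duty = €204,920.30 × 34% = €69,672.90.
Line duty = €7,216.54 + €69,672.90 = €76,889.44.
Line 2 (31.59, Pelon, 943 units, €187,421.25):
Base rate for 31.59 is 22%.
Origin Pelon qualifies under the Bralmark–Pelon agreement and 31.59 is covered: preferential rate 12% applies instead.
The additional-duty order on 31.59 targets Astland, not Pelon; it does not apply.
Duty = €187,421.25 × 12% = €22,490.55.
Line 3 (14.96, Pelon, 3,837 units, €20,604.69):
Base rate for 14.96 is 31.5%.
Origin Pelon qualifies under the Bralmark–Pelon agreement and 14.96 is covered: preferential rate Free applies instead.
Duty = €20,604.69 × 0% = €0.00.
Total = €76,889.44 + €22,490.55 + €0.00 = €99,379.99.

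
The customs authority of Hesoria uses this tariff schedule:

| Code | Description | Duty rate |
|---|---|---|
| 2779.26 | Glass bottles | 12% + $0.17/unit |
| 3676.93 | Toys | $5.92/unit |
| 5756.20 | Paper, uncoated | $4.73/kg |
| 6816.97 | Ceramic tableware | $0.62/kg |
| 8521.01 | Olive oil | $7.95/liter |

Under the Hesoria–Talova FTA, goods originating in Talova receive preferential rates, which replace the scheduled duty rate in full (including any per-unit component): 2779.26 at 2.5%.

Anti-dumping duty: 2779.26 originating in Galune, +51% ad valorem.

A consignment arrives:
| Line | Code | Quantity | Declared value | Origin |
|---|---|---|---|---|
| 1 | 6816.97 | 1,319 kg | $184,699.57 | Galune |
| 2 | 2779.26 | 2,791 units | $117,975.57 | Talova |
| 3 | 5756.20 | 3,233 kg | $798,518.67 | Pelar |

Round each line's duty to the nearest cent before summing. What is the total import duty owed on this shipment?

Line 1 (6816.97, Galune, 1,319 kg, $184,699.57):
Base rate for 6816.97 is $0.62/kg.
Duty = 1,319 × $0.62 = $817.78.
Line 2 (2779.26, Talova, 2,791 units, $117,975.57):
Base rate for 2779.26 is 12% + $0.17/unit.
Origin Talova qualifies under the Hesoria–Talova agreement and 2779.26 is covered: preferential rate 2.5% applies instead.
The additional-duty order on 2779.26 targets Galune, not Talova; it does not apply.
Duty = $117,975.57 × 2.5% = $2,949.39.
Line 3 (5756.20, Pelar, 3,233 kg, $798,518.67):
Base rate for 5756.20 is $4.73/kg.
Duty = 3,233 × $4.73 = $15,292.09.
Total = $817.78 + $2,949.39 + $15,292.09 = $19,059.26.

$19,059.26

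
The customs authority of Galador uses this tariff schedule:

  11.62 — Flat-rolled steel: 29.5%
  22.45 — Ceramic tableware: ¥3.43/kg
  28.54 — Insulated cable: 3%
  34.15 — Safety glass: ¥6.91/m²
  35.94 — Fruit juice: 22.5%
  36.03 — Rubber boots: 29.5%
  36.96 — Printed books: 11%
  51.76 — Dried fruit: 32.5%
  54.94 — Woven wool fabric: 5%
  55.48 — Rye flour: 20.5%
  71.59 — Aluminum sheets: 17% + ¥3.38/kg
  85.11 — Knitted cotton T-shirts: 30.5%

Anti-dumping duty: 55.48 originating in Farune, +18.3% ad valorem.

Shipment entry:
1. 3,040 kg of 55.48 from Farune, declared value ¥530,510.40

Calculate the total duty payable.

¥205,838.04

Line 1 (55.48, Farune, 3,040 kg, ¥530,510.40):
Base rate for 55.48 is 20.5%.
Additional duty on 55.48 from Farune: +18.3%. Applied ad valorem rate: 20.5% + 18.3% = 38.8%.
Duty = ¥530,510.40 × 38.8% = ¥205,838.04.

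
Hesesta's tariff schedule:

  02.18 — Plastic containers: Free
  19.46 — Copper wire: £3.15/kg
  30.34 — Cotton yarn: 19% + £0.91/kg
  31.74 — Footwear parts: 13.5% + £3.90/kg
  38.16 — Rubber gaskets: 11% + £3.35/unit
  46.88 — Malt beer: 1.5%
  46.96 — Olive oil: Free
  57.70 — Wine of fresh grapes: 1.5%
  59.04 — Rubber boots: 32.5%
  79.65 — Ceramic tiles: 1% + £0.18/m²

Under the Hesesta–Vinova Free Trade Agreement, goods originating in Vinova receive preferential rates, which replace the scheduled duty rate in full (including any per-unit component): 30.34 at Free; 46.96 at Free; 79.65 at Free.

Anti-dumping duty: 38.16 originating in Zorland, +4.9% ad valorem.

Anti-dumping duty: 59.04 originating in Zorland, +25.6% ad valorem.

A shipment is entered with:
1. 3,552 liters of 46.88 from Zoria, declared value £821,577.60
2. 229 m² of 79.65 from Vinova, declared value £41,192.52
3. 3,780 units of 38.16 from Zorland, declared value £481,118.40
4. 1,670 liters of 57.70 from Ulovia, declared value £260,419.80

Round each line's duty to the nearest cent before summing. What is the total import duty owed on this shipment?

Line 1 (46.88, Zoria, 3,552 liters, £821,577.60):
Base rate for 46.88 is 1.5%.
Duty = £821,577.60 × 1.5% = £12,323.66.
Line 2 (79.65, Vinova, 229 m², £41,192.52):
Base rate for 79.65 is 1% + £0.18/m².
Origin Vinova qualifies under the Hesesta–Vinova agreement and 79.65 is covered: preferential rate Free applies instead.
Duty = £41,192.52 × 0% = £0.00.
Line 3 (38.16, Zorland, 3,780 units, £481,118.40):
Base rate for 38.16 is 11% + £3.35/unit.
Additional duty on 38.16 from Zorland: +4.9%. Applied ad valorem rate: 11% + 4.9% = 15.9%.
Duty = £481,118.40 × 15.9% + 3,780 × £3.35 = £89,160.83.
Line 4 (57.70, Ulovia, 1,670 liters, £260,419.80):
Base rate for 57.70 is 1.5%.
Duty = £260,419.80 × 1.5% = £3,906.30.
Total = £12,323.66 + £0.00 + £89,160.83 + £3,906.30 = £105,390.79.

£105,390.79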